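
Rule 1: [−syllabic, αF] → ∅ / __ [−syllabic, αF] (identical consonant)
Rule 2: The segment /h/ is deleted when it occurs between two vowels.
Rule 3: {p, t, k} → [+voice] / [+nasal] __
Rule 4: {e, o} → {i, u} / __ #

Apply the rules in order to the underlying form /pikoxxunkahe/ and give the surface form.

pikoxungai

Rule 1 (degemination): /xx/ is a geminate; the first /x/ deletes. /pikoxxunkahe/ → pikoxunkahe.
Rule 2 (intervocalic h-deletion): /h/ occurs between vowels /a/ and /e/, so it deletes. /pikoxunkahe/ → pikoxunkae.
Rule 3 (post-nasal voicing): /k/ is a voiceless stop immediately after the nasal /n/, so it voices to [g]. /pikoxunkae/ → pikoxungae.
Rule 4 (final vowel raising): /e/ is a mid vowel in word-final position, so it raises to [i]. /pikoxungae/ → pikoxungai.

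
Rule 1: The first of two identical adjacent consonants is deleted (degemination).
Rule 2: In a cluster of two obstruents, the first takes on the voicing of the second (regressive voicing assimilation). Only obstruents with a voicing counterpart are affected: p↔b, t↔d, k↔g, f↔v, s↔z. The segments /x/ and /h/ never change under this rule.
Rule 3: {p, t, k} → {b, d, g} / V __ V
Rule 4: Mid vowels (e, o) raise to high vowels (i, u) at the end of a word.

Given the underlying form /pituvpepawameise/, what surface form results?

Rule 1 (degemination): no segment meets the environment; /pituvpepawameise/ is unchanged.
Rule 2 (regressive voicing assimilation): /v/ precedes the voiceless obstruent /p/, so it devoices to [f] by assimilation. /pituvpepawameise/ → pitufpepawameise.
Rule 3 (intervocalic voicing): /t/ is a voiceless stop between vowels /i/ and /u/, so it voices to [d]. /p/ is a voiceless stop between vowels /e/ and /a/, so it voices to [b]. /pitufpepawameise/ → pidufpebawameise.
Rule 4 (final vowel raising): /e/ is a mid vowel in word-final position, so it raises to [i]. /pidufpebawameise/ → pidufpebawameisi.

pidufpebawameisi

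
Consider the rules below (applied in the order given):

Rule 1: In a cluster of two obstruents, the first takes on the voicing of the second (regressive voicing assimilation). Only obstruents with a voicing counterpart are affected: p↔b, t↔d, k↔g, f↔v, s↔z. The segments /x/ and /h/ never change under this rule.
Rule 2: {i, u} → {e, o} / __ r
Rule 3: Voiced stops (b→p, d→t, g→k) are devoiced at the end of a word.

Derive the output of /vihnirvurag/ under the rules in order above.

vihnervorak

Rule 1 (regressive voicing assimilation): no segment meets the environment; /vihnirvurag/ is unchanged.
Rule 2 (pre-rhotic lowering): /i/ is a high vowel immediately before /r/, so it lowers to [e]. /u/ is a high vowel immediately before /r/, so it lowers to [o]. /vihnirvurag/ → vihnervorag.
Rule 3 (final devoicing): /g/ is a voiced stop in word-final position, so it devoices to [k]. /vihnervorag/ → vihnervorak.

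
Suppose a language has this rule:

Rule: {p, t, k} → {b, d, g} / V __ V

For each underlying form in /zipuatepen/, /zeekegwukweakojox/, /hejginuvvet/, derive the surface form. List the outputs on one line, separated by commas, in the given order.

zibuadeben, zeegegwukweagojox, hejginuvvet

/zipuatepen/: /p/ is a voiceless stop between vowels /i/ and /u/, so it voices to [b]. /t/ is a voiceless stop between vowels /a/ and /e/, so it voices to [d]. /p/ is a voiceless stop between vowels /e/ and /e/, so it voices to [b]. → [zibuadeben].
/zeekegwukweakojox/: /k/ is a voiceless stop between vowels /e/ and /e/, so it voices to [g]. /k/ is a voiceless stop between vowels /a/ and /o/, so it voices to [g]. → [zeegegwukweagojox].
/hejginuvvet/: the rule's environment is not met; surfaces unchanged as [hejginuvvet].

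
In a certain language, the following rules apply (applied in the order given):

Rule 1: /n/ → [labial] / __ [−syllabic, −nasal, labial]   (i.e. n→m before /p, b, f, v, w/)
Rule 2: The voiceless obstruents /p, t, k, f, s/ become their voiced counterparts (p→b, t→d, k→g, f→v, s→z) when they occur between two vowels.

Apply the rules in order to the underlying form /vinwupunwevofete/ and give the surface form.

vimwubumwevovede

Rule 1 (nasal place assimilation): /n/ precedes the labial consonant /w/, so it assimilates in place to [m]. /n/ precedes the labial consonant /w/, so it assimilates in place to [m]. /vinwupunwevofete/ → vimwupumwevofete.
Rule 2 (intervocalic voicing): /p/ is a voiceless obstruent between vowels /u/ and /u/, so it voices to [b]. /f/ is a voiceless obstruent between vowels /o/ and /e/, so it voices to [v]. /t/ is a voiceless obstruent between vowels /e/ and /e/, so it voices to [d]. /vimwupumwevofete/ → vimwubumwevovede.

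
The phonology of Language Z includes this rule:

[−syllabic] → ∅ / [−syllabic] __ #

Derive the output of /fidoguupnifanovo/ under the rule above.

fidoguupnifanovo

No segment of /fidoguupnifanovo/ meets the structural description of the rule, so the form surfaces unchanged.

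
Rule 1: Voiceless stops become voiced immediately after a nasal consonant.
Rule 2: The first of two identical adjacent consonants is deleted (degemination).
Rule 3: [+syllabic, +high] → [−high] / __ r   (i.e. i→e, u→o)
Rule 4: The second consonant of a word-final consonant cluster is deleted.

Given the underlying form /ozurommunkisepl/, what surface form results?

ozoromungisep

Rule 1 (post-nasal voicing): /k/ is a voiceless stop immediately after the nasal /n/, so it voices to [g]. /ozurommunkisepl/ → ozurommungisepl.
Rule 2 (degemination): /mm/ is a geminate; the first /m/ deletes. /ozurommungisepl/ → ozuromungisepl.
Rule 3 (pre-rhotic lowering): /u/ is a high vowel immediately before /r/, so it lowers to [o]. /ozuromungisepl/ → ozoromungisepl.
Rule 4 (final cluster simplification): /l/ is the second consonant of a word-final cluster /pl/, so it deletes. /ozoromungisepl/ → ozoromungisep.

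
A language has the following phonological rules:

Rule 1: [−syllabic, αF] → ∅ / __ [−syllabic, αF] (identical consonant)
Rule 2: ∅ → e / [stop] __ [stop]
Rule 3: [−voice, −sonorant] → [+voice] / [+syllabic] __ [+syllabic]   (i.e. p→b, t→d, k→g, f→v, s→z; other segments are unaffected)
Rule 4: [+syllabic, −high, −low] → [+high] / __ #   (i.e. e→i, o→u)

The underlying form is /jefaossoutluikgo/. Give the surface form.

jevaozoutluigegu

Rule 1 (degemination): /ss/ is a geminate; the first /s/ deletes. /jefaossoutluikgo/ → jefaosoutluikgo.
Rule 2 (stop-cluster e-epenthesis): /k/ and /g/ form a stop–stop cluster, so [e] is inserted between them. /jefaosoutluikgo/ → jefaosoutluikego.
Rule 3 (intervocalic voicing): /f/ is a voiceless obstruent between vowels /e/ and /a/, so it voices to [v]. /s/ is a voiceless obstruent between vowels /o/ and /o/, so it voices to [z]. /k/ is a voiceless obstruent between vowels /i/ and /e/, so it voices to [g]. /jefaosoutluikego/ → jevaozoutluigego.
Rule 4 (final vowel raising): /o/ is a mid vowel in word-final position, so it raises to [u]. /jevaozoutluigego/ → jevaozoutluigegu.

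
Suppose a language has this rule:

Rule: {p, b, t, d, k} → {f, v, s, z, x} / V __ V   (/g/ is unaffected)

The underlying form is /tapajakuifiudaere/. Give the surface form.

Scanning /tapajakuifiudaere/: /t/ at position 1 is not in the conditioning environment; /p/ is a stop between vowels /a/ and /a/, so it spirantizes to the fricative [f]; /k/ is a stop between vowels /a/ and /u/, so it spirantizes to the fricative [x]; /d/ is a stop between vowels /u/ and /a/, so it spirantizes to the fricative [z].
Result: [tafajaxuifiuzaere].

tafajaxuifiuzaere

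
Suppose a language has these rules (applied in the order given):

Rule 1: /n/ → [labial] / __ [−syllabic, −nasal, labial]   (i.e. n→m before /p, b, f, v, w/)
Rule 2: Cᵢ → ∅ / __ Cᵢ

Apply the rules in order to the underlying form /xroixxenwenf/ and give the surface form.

xroixemwemf

Rule 1 (nasal place assimilation): /n/ precedes the labial consonant /w/, so it assimilates in place to [m]. /n/ precedes the labial consonant /f/, so it assimilates in place to [m]. /xroixxenwenf/ → xroixxemwemf.
Rule 2 (degemination): /xx/ is a geminate; the first /x/ deletes. /xroixxemwemf/ → xroixemwemf.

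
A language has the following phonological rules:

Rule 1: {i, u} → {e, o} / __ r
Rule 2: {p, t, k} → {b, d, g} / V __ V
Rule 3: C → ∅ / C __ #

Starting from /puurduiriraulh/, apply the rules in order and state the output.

Rule 1 (pre-rhotic lowering): /u/ is a high vowel immediately before /r/, so it lowers to [o]. /i/ is a high vowel immediately before /r/, so it lowers to [e]. /i/ is a high vowel immediately before /r/, so it lowers to [e]. /puurduiriraulh/ → puorduereraulh.
Rule 2 (intervocalic voicing): no segment meets the environment; /puorduereraulh/ is unchanged.
Rule 3 (final cluster simplification): /h/ is the second consonant of a word-final cluster /lh/, so it deletes. /puorduereraulh/ → puorduereraul.

puorduereraul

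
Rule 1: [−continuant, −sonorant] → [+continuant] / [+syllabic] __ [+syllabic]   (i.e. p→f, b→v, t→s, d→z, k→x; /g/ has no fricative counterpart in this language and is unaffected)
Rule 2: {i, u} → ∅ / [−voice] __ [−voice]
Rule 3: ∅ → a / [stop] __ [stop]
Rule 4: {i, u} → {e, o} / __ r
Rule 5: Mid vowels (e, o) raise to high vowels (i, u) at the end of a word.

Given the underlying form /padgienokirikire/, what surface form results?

padagienoxerixeri

Rule 1 (intervocalic spirantization): /k/ is a stop between vowels /o/ and /i/, so it spirantizes to the fricative [x]. /k/ is a stop between vowels /i/ and /i/, so it spirantizes to the fricative [x]. /padgienokirikire/ → padgienoxirixire.
Rule 2 (high vowel syncope): no segment meets the environment; /padgienoxirixire/ is unchanged.
Rule 3 (stop-cluster a-epenthesis): /d/ and /g/ form a stop–stop cluster, so [a] is inserted between them. /padgienoxirixire/ → padagienoxirixire.
Rule 4 (pre-rhotic lowering): /i/ is a high vowel immediately before /r/, so it lowers to [e]. /i/ is a high vowel immediately before /r/, so it lowers to [e]. /padagienoxirixire/ → padagienoxerixere.
Rule 5 (final vowel raising): /e/ is a mid vowel in word-final position, so it raises to [i]. /padagienoxerixere/ → padagienoxerixeri.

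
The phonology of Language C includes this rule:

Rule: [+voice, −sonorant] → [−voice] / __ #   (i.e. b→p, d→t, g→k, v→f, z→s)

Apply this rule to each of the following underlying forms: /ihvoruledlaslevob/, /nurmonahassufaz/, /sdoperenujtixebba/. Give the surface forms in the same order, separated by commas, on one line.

ihvoruledlaslevop, nurmonahassufas, sdoperenujtixebba

/ihvoruledlaslevob/: /b/ is a voiced obstruent in word-final position, so it devoices to [p]. → [ihvoruledlaslevop].
/nurmonahassufaz/: /z/ is a voiced obstruent in word-final position, so it devoices to [s]. → [nurmonahassufas].
/sdoperenujtixebba/: the rule's environment is not met; surfaces unchanged as [sdoperenujtixebba].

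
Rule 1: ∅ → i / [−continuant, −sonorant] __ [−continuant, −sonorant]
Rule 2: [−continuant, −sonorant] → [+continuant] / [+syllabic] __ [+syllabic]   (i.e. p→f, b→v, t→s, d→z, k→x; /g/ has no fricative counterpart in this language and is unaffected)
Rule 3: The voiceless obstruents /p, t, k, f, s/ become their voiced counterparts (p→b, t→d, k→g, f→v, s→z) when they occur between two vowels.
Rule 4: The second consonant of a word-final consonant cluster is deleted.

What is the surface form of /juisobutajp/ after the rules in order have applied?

juizovuzaj

Rule 1 (stop-cluster i-epenthesis): no segment meets the environment; /juisobutajp/ is unchanged.
Rule 2 (intervocalic spirantization): /b/ is a stop between vowels /o/ and /u/, so it spirantizes to the fricative [v]. /t/ is a stop between vowels /u/ and /a/, so it spirantizes to the fricative [s]. /juisobutajp/ → juisovusajp.
Rule 3 (intervocalic voicing): /s/ is a voiceless obstruent between vowels /i/ and /o/, so it voices to [z]. /s/ is a voiceless obstruent between vowels /u/ and /a/, so it voices to [z]. /juisovusajp/ → juizovuzajp.
Rule 4 (final cluster simplification): /p/ is the second consonant of a word-final cluster /jp/, so it deletes. /juizovuzajp/ → juizovuzaj.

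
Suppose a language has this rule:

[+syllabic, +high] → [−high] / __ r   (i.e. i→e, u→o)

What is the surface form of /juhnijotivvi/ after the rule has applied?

juhnijotivvi

No segment of /juhnijotivvi/ meets the structural description of the rule, so the form surfaces unchanged.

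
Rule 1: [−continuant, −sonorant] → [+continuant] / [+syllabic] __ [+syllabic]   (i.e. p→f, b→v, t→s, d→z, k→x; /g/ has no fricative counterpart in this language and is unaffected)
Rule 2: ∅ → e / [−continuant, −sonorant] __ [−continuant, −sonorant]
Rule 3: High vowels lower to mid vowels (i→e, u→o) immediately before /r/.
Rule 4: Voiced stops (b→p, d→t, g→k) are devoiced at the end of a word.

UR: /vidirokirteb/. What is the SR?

vizeroxertep

Rule 1 (intervocalic spirantization): /d/ is a stop between vowels /i/ and /i/, so it spirantizes to the fricative [z]. /k/ is a stop between vowels /o/ and /i/, so it spirantizes to the fricative [x]. /vidirokirteb/ → viziroxirteb.
Rule 2 (stop-cluster e-epenthesis): no segment meets the environment; /viziroxirteb/ is unchanged.
Rule 3 (pre-rhotic lowering): /i/ is a high vowel immediately before /r/, so it lowers to [e]. /i/ is a high vowel immediately before /r/, so it lowers to [e]. /viziroxirteb/ → vizeroxerteb.
Rule 4 (final devoicing): /b/ is a voiced stop in word-final position, so it devoices to [p]. /vizeroxerteb/ → vizeroxertep.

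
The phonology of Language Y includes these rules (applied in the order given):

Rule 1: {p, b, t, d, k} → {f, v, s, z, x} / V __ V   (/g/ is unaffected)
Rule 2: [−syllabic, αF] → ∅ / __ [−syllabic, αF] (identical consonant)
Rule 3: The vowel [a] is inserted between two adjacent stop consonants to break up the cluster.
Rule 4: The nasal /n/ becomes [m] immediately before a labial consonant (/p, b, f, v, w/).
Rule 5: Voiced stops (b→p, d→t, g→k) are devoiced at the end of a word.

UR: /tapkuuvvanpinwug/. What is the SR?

Rule 1 (intervocalic spirantization): no segment meets the environment; /tapkuuvvanpinwug/ is unchanged.
Rule 2 (degemination): /vv/ is a geminate; the first /v/ deletes. /tapkuuvvanpinwug/ → tapkuuvanpinwug.
Rule 3 (stop-cluster a-epenthesis): /p/ and /k/ form a stop–stop cluster, so [a] is inserted between them. /tapkuuvanpinwug/ → tapakuuvanpinwug.
Rule 4 (nasal place assimilation): /n/ precedes the labial consonant /p/, so it assimilates in place to [m]. /n/ precedes the labial consonant /w/, so it assimilates in place to [m]. /tapakuuvanpinwug/ → tapakuuvampimwug.
Rule 5 (final devoicing): /g/ is a voiced stop in word-final position, so it devoices to [k]. /tapakuuvampimwug/ → tapakuuvampimwuk.

tapakuuvampimwuk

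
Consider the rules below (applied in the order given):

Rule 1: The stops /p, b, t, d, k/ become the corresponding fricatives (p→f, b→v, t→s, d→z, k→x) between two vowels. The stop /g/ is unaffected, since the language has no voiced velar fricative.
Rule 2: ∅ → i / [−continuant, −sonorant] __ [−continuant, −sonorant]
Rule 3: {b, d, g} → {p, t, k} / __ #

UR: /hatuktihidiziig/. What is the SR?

hasukitihiziziik

Rule 1 (intervocalic spirantization): /t/ is a stop between vowels /a/ and /u/, so it spirantizes to the fricative [s]. /d/ is a stop between vowels /i/ and /i/, so it spirantizes to the fricative [z]. /hatuktihidiziig/ → hasuktihiziziig.
Rule 2 (stop-cluster i-epenthesis): /k/ and /t/ form a stop–stop cluster, so [i] is inserted between them. /hasuktihiziziig/ → hasukitihiziziig.
Rule 3 (final devoicing): /g/ is a voiced stop in word-final position, so it devoices to [k]. /hasukitihiziziig/ → hasukitihiziziik.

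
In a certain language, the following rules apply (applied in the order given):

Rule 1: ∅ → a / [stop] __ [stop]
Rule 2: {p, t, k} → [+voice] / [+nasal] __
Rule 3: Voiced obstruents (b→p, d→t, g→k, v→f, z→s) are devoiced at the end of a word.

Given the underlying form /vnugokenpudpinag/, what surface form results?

Rule 1 (stop-cluster a-epenthesis): /d/ and /p/ form a stop–stop cluster, so [a] is inserted between them. /vnugokenpudpinag/ → vnugokenpudapinag.
Rule 2 (post-nasal voicing): /p/ is a voiceless stop immediately after the nasal /n/, so it voices to [b]. /vnugokenpudapinag/ → vnugokenbudapinag.
Rule 3 (final devoicing): /g/ is a voiced obstruent in word-final position, so it devoices to [k]. /vnugokenbudapinag/ → vnugokenbudapinak.

vnugokenbudapinak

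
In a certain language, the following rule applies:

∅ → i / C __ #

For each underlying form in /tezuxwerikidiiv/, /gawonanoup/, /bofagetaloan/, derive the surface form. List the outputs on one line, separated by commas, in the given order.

/tezuxwerikidiiv/: the form ends in the consonant /v/, so [i] is inserted word-finally. → [tezuxwerikidiivi].
/gawonanoup/: the form ends in the consonant /p/, so [i] is inserted word-finally. → [gawonanoupi].
/bofagetaloan/: the form ends in the consonant /n/, so [i] is inserted word-finally. → [bofagetaloani].

tezuxwerikidiivi, gawonanoupi, bofagetaloani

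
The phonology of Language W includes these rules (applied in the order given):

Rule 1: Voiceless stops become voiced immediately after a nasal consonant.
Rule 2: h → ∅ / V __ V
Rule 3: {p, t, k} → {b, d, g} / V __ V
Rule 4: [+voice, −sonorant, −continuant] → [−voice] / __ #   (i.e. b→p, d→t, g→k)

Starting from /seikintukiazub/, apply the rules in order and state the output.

seigindugiazup

Rule 1 (post-nasal voicing): /t/ is a voiceless stop immediately after the nasal /n/, so it voices to [d]. /seikintukiazub/ → seikindukiazub.
Rule 2 (intervocalic h-deletion): no segment meets the environment; /seikindukiazub/ is unchanged.
Rule 3 (intervocalic voicing): /k/ is a voiceless stop between vowels /i/ and /i/, so it voices to [g]. /k/ is a voiceless stop between vowels /u/ and /i/, so it voices to [g]. /seikindukiazub/ → seigindugiazub.
Rule 4 (final devoicing): /b/ is a voiced stop in word-final position, so it devoices to [p]. /seigindugiazub/ → seigindugiazup.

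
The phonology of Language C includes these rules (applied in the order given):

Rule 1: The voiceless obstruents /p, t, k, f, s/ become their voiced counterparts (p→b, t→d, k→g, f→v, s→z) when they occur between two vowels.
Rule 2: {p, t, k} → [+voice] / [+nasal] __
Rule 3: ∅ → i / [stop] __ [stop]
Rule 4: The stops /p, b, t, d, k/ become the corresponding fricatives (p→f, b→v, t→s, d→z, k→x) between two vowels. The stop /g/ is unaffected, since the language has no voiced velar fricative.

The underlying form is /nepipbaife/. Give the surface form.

nevifivaive

Rule 1 (intervocalic voicing): /p/ is a voiceless obstruent between vowels /e/ and /i/, so it voices to [b]. /f/ is a voiceless obstruent between vowels /i/ and /e/, so it voices to [v]. /nepipbaife/ → nebipbaive.
Rule 2 (post-nasal voicing): no segment meets the environment; /nebipbaive/ is unchanged.
Rule 3 (stop-cluster i-epenthesis): /p/ and /b/ form a stop–stop cluster, so [i] is inserted between them. /nebipbaive/ → nebipibaive.
Rule 4 (intervocalic spirantization): /b/ is a stop between vowels /e/ and /i/, so it spirantizes to the fricative [v]. /p/ is a stop between vowels /i/ and /i/, so it spirantizes to the fricative [f]. /b/ is a stop between vowels /i/ and /a/, so it spirantizes to the fricative [v]. /nebipibaive/ → nevifivaive.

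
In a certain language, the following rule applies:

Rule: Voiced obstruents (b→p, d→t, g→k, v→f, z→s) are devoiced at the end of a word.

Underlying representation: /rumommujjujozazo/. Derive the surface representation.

No segment of /rumommujjujozazo/ meets the structural description of the rule, so the form surfaces unchanged.

rumommujjujozazo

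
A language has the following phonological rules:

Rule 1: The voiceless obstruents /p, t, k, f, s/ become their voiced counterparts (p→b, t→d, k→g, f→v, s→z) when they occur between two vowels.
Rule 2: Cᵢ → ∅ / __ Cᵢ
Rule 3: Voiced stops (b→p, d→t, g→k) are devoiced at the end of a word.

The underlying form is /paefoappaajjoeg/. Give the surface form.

Rule 1 (intervocalic voicing): /f/ is a voiceless obstruent between vowels /e/ and /o/, so it voices to [v]. /paefoappaajjoeg/ → paevoappaajjoeg.
Rule 2 (degemination): /pp/ is a geminate; the first /p/ deletes. /jj/ is a geminate; the first /j/ deletes. /paevoappaajjoeg/ → paevoapaajoeg.
Rule 3 (final devoicing): /g/ is a voiced stop in word-final position, so it devoices to [k]. /paevoapaajoeg/ → paevoapaajoek.

paevoapaajoek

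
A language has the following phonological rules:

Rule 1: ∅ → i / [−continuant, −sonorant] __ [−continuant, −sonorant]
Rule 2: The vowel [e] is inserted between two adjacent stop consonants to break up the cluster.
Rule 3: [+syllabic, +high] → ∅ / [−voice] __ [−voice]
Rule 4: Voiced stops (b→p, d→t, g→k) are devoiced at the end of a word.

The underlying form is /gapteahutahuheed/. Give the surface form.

gapteahtahheet

Rule 1 (stop-cluster i-epenthesis): /p/ and /t/ form a stop–stop cluster, so [i] is inserted between them. /gapteahutahuheed/ → gapiteahutahuheed.
Rule 2 (stop-cluster e-epenthesis): no segment meets the environment; /gapiteahutahuheed/ is unchanged.
Rule 3 (high vowel syncope): /i/ is a high vowel flanked by voiceless consonants /p/ and /t/, so it deletes. /u/ is a high vowel flanked by voiceless consonants /h/ and /t/, so it deletes. /u/ is a high vowel flanked by voiceless consonants /h/ and /h/, so it deletes. /gapiteahutahuheed/ → gapteahtahheed.
Rule 4 (final devoicing): /d/ is a voiced stop in word-final position, so it devoices to [t]. /gapteahtahheed/ → gapteahtahheet.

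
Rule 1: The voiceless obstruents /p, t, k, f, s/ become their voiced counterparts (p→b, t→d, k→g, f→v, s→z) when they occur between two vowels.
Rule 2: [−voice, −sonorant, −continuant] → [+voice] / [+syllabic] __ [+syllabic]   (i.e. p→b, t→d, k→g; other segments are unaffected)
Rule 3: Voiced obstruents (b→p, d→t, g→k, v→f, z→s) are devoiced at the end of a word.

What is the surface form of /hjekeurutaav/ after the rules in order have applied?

Rule 1 (intervocalic voicing): /k/ is a voiceless obstruent between vowels /e/ and /e/, so it voices to [g]. /t/ is a voiceless obstruent between vowels /u/ and /a/, so it voices to [d]. /hjekeurutaav/ → hjegeurudaav.
Rule 2 (intervocalic voicing): no segment meets the environment; /hjegeurudaav/ is unchanged.
Rule 3 (final devoicing): /v/ is a voiced obstruent in word-final position, so it devoices to [f]. /hjegeurudaav/ → hjegeurudaaf.

hjegeurudaaf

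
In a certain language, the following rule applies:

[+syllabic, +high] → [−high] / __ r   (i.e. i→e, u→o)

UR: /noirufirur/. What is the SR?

noeruferor

Scanning /noirufirur/: /i/ is a high vowel immediately before /r/, so it lowers to [e]; /u/ at position 5 is not in the conditioning environment; /i/ is a high vowel immediately before /r/, so it lowers to [e]; /u/ is a high vowel immediately before /r/, so it lowers to [o].
Result: [noeruferor].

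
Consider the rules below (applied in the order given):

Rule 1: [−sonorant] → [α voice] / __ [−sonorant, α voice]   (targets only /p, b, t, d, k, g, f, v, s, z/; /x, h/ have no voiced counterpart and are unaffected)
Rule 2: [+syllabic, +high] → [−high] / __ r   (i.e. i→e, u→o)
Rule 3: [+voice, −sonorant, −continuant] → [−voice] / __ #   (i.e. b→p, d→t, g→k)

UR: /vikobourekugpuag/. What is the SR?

vikoboorekukpuak

Rule 1 (regressive voicing assimilation): /g/ precedes the voiceless obstruent /p/, so it devoices to [k] by assimilation. /vikobourekugpuag/ → vikobourekukpuag.
Rule 2 (pre-rhotic lowering): /u/ is a high vowel immediately before /r/, so it lowers to [o]. /vikobourekukpuag/ → vikoboorekukpuag.
Rule 3 (final devoicing): /g/ is a voiced stop in word-final position, so it devoices to [k]. /vikoboorekukpuag/ → vikoboorekukpuak.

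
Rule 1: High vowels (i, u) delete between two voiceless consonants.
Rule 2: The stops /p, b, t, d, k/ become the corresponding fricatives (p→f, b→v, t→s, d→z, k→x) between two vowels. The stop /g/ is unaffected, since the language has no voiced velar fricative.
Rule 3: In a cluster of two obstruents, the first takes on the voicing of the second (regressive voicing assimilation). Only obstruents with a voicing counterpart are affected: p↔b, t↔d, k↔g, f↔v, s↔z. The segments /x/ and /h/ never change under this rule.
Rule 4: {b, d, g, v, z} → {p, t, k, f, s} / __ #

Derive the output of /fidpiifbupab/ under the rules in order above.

fitpiivbufap

Rule 1 (high vowel syncope): no segment meets the environment; /fidpiifbupab/ is unchanged.
Rule 2 (intervocalic spirantization): /p/ is a stop between vowels /u/ and /a/, so it spirantizes to the fricative [f]. /fidpiifbupab/ → fidpiifbufab.
Rule 3 (regressive voicing assimilation): /d/ precedes the voiceless obstruent /p/, so it devoices to [t] by assimilation. /f/ precedes the voiced obstruent /b/, so it voices to [v] by assimilation. /fidpiifbufab/ → fitpiivbufab.
Rule 4 (final devoicing): /b/ is a voiced obstruent in word-final position, so it devoices to [p]. /fitpiivbufab/ → fitpiivbufap.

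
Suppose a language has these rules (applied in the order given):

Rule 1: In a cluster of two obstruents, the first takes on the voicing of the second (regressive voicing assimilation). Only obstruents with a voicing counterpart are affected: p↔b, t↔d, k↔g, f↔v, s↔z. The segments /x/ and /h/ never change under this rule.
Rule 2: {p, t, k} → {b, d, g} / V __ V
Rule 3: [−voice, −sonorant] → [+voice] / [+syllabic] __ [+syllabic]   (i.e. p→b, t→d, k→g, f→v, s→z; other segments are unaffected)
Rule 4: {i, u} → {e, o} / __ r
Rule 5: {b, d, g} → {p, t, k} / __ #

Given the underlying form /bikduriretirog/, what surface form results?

bigdorerederok

Rule 1 (regressive voicing assimilation): /k/ precedes the voiced obstruent /d/, so it voices to [g] by assimilation. /bikduriretirog/ → bigduriretirog.
Rule 2 (intervocalic voicing): /t/ is a voiceless stop between vowels /e/ and /i/, so it voices to [d]. /bigduriretirog/ → bigduriredirog.
Rule 3 (intervocalic voicing): no segment meets the environment; /bigduriredirog/ is unchanged.
Rule 4 (pre-rhotic lowering): /u/ is a high vowel immediately before /r/, so it lowers to [o]. /i/ is a high vowel immediately before /r/, so it lowers to [e]. /i/ is a high vowel immediately before /r/, so it lowers to [e]. /bigduriredirog/ → bigdorerederog.
Rule 5 (final devoicing): /g/ is a voiced stop in word-final position, so it devoices to [k]. /bigdorerederog/ → bigdorerederok.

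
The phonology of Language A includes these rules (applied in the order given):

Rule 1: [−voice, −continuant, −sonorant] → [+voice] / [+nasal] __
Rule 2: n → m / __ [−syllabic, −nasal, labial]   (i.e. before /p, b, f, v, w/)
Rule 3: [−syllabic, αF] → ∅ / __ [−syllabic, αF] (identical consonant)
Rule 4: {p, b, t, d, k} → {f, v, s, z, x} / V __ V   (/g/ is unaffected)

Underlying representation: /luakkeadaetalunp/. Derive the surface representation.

Rule 1 (post-nasal voicing): /p/ is a voiceless stop immediately after the nasal /n/, so it voices to [b]. /luakkeadaetalunp/ → luakkeadaetalunb.
Rule 2 (nasal place assimilation): /n/ precedes the labial consonant /b/, so it assimilates in place to [m]. /luakkeadaetalunb/ → luakkeadaetalumb.
Rule 3 (degemination): /kk/ is a geminate; the first /k/ deletes. /luakkeadaetalumb/ → luakeadaetalumb.
Rule 4 (intervocalic spirantization): /k/ is a stop between vowels /a/ and /e/, so it spirantizes to the fricative [x]. /d/ is a stop between vowels /a/ and /a/, so it spirantizes to the fricative [z]. /t/ is a stop between vowels /e/ and /a/, so it spirantizes to the fricative [s]. /luakeadaetalumb/ → luaxeazaesalumb.

luaxeazaesalumb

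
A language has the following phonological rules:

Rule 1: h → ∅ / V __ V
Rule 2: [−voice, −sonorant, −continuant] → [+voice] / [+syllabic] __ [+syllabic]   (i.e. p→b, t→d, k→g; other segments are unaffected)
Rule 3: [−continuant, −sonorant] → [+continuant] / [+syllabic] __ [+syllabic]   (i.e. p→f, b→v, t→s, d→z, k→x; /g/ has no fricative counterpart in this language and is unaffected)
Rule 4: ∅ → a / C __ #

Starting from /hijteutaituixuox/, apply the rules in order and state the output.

Rule 1 (intervocalic h-deletion): no segment meets the environment; /hijteutaituixuox/ is unchanged.
Rule 2 (intervocalic voicing): /t/ is a voiceless stop between vowels /u/ and /a/, so it voices to [d]. /t/ is a voiceless stop between vowels /i/ and /u/, so it voices to [d]. /hijteutaituixuox/ → hijteudaiduixuox.
Rule 3 (intervocalic spirantization): /d/ is a stop between vowels /u/ and /a/, so it spirantizes to the fricative [z]. /d/ is a stop between vowels /i/ and /u/, so it spirantizes to the fricative [z]. /hijteudaiduixuox/ → hijteuzaizuixuox.
Rule 4 (final a-epenthesis): the form ends in the consonant /x/, so [a] is inserted word-finally. /hijteuzaizuixuox/ → hijteuzaizuixuoxa.

hijteuzaizuixuoxa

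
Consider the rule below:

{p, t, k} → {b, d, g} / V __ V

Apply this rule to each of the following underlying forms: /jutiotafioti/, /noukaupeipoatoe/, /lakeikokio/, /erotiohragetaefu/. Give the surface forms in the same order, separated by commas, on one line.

judiodafiodi, nougaubeiboadoe, lageigogio, erodiohragedaefu

/jutiotafioti/: /t/ is a voiceless stop between vowels /u/ and /i/, so it voices to [d]. /t/ is a voiceless stop between vowels /o/ and /a/, so it voices to [d]. /t/ is a voiceless stop between vowels /o/ and /i/, so it voices to [d]. → [judiodafiodi].
/noukaupeipoatoe/: /k/ is a voiceless stop between vowels /u/ and /a/, so it voices to [g]. /p/ is a voiceless stop between vowels /u/ and /e/, so it voices to [b]. /p/ is a voiceless stop between vowels /i/ and /o/, so it voices to [b]. /t/ is a voiceless stop between vowels /a/ and /o/, so it voices to [d]. → [nougaubeiboadoe].
/lakeikokio/: /k/ is a voiceless stop between vowels /a/ and /e/, so it voices to [g]. /k/ is a voiceless stop between vowels /i/ and /o/, so it voices to [g]. /k/ is a voiceless stop between vowels /o/ and /i/, so it voices to [g]. → [lageigogio].
/erotiohragetaefu/: /t/ is a voiceless stop between vowels /o/ and /i/, so it voices to [d]. /t/ is a voiceless stop between vowels /e/ and /a/, so it voices to [d]. → [erodiohragedaefu].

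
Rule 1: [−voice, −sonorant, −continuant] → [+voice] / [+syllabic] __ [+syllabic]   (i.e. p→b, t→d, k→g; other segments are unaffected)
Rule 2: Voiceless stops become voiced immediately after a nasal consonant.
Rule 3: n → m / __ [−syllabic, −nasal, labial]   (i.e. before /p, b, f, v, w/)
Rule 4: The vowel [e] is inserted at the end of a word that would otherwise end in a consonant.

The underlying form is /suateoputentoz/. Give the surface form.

Rule 1 (intervocalic voicing): /t/ is a voiceless stop between vowels /a/ and /e/, so it voices to [d]. /p/ is a voiceless stop between vowels /o/ and /u/, so it voices to [b]. /t/ is a voiceless stop between vowels /u/ and /e/, so it voices to [d]. /suateoputentoz/ → suadeobudentoz.
Rule 2 (post-nasal voicing): /t/ is a voiceless stop immediately after the nasal /n/, so it voices to [d]. /suadeobudentoz/ → suadeobudendoz.
Rule 3 (nasal place assimilation): no segment meets the environment; /suadeobudendoz/ is unchanged.
Rule 4 (final e-epenthesis): the form ends in the consonant /z/, so [e] is inserted word-finally. /suadeobudendoz/ → suadeobudendoze.

suadeobudendoze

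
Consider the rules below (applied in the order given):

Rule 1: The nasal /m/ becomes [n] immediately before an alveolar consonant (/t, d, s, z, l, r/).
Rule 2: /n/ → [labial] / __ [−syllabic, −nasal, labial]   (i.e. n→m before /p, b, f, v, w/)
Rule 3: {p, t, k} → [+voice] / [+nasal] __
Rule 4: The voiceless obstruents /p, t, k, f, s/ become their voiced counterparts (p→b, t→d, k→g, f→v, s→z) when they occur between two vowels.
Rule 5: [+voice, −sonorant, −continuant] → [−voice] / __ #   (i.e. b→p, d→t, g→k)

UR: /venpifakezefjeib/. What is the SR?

vembivagezefjeip

Rule 1 (nasal place assimilation): no segment meets the environment; /venpifakezefjeib/ is unchanged.
Rule 2 (nasal place assimilation): /n/ precedes the labial consonant /p/, so it assimilates in place to [m]. /venpifakezefjeib/ → vempifakezefjeib.
Rule 3 (post-nasal voicing): /p/ is a voiceless stop immediately after the nasal /m/, so it voices to [b]. /vempifakezefjeib/ → vembifakezefjeib.
Rule 4 (intervocalic voicing): /f/ is a voiceless obstruent between vowels /i/ and /a/, so it voices to [v]. /k/ is a voiceless obstruent between vowels /a/ and /e/, so it voices to [g]. /vembifakezefjeib/ → vembivagezefjeib.
Rule 5 (final devoicing): /b/ is a voiced stop in word-final position, so it devoices to [p]. /vembivagezefjeib/ → vembivagezefjeip.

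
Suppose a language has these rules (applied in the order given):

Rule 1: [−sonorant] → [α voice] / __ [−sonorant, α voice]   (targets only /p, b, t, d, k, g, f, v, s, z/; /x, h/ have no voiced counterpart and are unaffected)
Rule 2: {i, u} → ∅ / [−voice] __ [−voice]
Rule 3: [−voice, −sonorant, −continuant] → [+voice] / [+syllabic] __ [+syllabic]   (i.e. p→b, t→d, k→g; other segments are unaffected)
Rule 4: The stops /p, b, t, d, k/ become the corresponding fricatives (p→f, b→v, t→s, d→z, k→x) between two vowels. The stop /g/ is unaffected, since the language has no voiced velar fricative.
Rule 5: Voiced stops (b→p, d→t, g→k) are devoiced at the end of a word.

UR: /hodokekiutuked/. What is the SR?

Rule 1 (regressive voicing assimilation): no segment meets the environment; /hodokekiutuked/ is unchanged.
Rule 2 (high vowel syncope): /u/ is a high vowel flanked by voiceless consonants /t/ and /k/, so it deletes. /hodokekiutuked/ → hodokekiutked.
Rule 3 (intervocalic voicing): /k/ is a voiceless stop between vowels /o/ and /e/, so it voices to [g]. /k/ is a voiceless stop between vowels /e/ and /i/, so it voices to [g]. /hodokekiutked/ → hodogegiutked.
Rule 4 (intervocalic spirantization): /d/ is a stop between vowels /o/ and /o/, so it spirantizes to the fricative [z]. /hodogegiutked/ → hozogegiutked.
Rule 5 (final devoicing): /d/ is a voiced stop in word-final position, so it devoices to [t]. /hozogegiutked/ → hozogegiutket.

hozogegiutket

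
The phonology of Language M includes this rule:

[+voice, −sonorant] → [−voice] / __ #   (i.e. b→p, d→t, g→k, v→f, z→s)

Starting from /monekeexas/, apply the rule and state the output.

No segment of /monekeexas/ meets the structural description of the rule, so the form surfaces unchanged.

monekeexas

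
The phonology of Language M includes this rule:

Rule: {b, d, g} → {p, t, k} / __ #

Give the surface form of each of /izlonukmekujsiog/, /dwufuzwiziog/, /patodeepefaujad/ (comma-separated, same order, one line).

izlonukmekujsiok, dwufuzwiziok, patodeepefaujat

/izlonukmekujsiog/: /g/ is a voiced stop in word-final position, so it devoices to [k]. → [izlonukmekujsiok].
/dwufuzwiziog/: /g/ is a voiced stop in word-final position, so it devoices to [k]. → [dwufuzwiziok].
/patodeepefaujad/: /d/ is a voiced stop in word-final position, so it devoices to [t]. → [patodeepefaujat].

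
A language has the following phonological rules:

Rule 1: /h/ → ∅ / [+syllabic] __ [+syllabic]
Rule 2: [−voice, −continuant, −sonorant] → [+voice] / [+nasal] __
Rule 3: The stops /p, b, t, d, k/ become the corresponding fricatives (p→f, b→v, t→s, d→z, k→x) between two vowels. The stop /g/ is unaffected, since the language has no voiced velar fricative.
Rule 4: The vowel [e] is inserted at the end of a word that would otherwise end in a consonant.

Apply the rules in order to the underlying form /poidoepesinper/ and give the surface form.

Rule 1 (intervocalic h-deletion): no segment meets the environment; /poidoepesinper/ is unchanged.
Rule 2 (post-nasal voicing): /p/ is a voiceless stop immediately after the nasal /n/, so it voices to [b]. /poidoepesinper/ → poidoepesinber.
Rule 3 (intervocalic spirantization): /d/ is a stop between vowels /i/ and /o/, so it spirantizes to the fricative [z]. /p/ is a stop between vowels /e/ and /e/, so it spirantizes to the fricative [f]. /poidoepesinber/ → poizoefesinber.
Rule 4 (final e-epenthesis): the form ends in the consonant /r/, so [e] is inserted word-finally. /poizoefesinber/ → poizoefesinbere.

poizoefesinbere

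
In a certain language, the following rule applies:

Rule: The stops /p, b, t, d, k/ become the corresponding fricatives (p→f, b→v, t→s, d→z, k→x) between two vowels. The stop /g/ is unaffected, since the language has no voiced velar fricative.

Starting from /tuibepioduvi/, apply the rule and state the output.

/b/ is a stop between vowels /i/ and /e/, so it spirantizes to the fricative [v].
/p/ is a stop between vowels /e/ and /i/, so it spirantizes to the fricative [f].
/d/ is a stop between vowels /o/ and /u/, so it spirantizes to the fricative [z].
The other instance of /t/ does not occur in the required environment and remains unchanged.
Surface form: [tuivefiozuvi].

tuivefiozuvi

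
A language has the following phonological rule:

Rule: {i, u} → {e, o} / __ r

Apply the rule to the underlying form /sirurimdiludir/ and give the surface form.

/i/ is a high vowel immediately before /r/, so it lowers to [e].
/u/ is a high vowel immediately before /r/, so it lowers to [o].
/i/ is a high vowel immediately before /r/, so it lowers to [e].
Surface form: [serorimdiluder].

serorimdiluder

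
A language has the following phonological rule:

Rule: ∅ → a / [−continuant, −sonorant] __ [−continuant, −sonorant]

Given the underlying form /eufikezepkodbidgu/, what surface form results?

/p/ and /k/ form a stop–stop cluster, so [a] is inserted between them.
/d/ and /b/ form a stop–stop cluster, so [a] is inserted between them.
/d/ and /g/ form a stop–stop cluster, so [a] is inserted between them.
Surface form: [eufikezepakodabidagu].

eufikezepakodabidagu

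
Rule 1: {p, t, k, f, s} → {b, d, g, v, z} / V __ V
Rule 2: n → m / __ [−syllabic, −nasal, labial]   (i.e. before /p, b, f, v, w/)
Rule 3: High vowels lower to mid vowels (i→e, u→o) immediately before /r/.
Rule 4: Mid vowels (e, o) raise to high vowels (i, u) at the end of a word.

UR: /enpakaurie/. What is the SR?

empagaorii

Rule 1 (intervocalic voicing): /k/ is a voiceless obstruent between vowels /a/ and /a/, so it voices to [g]. /enpakaurie/ → enpagaurie.
Rule 2 (nasal place assimilation): /n/ precedes the labial consonant /p/, so it assimilates in place to [m]. /enpagaurie/ → empagaurie.
Rule 3 (pre-rhotic lowering): /u/ is a high vowel immediately before /r/, so it lowers to [o]. /empagaurie/ → empagaorie.
Rule 4 (final vowel raising): /e/ is a mid vowel in word-final position, so it raises to [i]. /empagaorie/ → empagaorii.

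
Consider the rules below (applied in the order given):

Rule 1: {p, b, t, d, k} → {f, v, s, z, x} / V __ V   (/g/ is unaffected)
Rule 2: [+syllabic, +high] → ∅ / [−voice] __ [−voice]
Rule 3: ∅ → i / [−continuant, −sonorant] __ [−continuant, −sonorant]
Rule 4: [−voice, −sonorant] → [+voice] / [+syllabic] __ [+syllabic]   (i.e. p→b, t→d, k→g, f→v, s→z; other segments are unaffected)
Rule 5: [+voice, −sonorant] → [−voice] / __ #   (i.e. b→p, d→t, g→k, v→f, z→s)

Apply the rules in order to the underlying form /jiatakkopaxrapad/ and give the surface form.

Rule 1 (intervocalic spirantization): /t/ is a stop between vowels /a/ and /a/, so it spirantizes to the fricative [s]. /p/ is a stop between vowels /o/ and /a/, so it spirantizes to the fricative [f]. /p/ is a stop between vowels /a/ and /a/, so it spirantizes to the fricative [f]. /jiatakkopaxrapad/ → jiasakkofaxrafad.
Rule 2 (high vowel syncope): no segment meets the environment; /jiasakkofaxrafad/ is unchanged.
Rule 3 (stop-cluster i-epenthesis): /k/ and /k/ form a stop–stop cluster, so [i] is inserted between them. /jiasakkofaxrafad/ → jiasakikofaxrafad.
Rule 4 (intervocalic voicing): /s/ is a voiceless obstruent between vowels /a/ and /a/, so it voices to [z]. /k/ is a voiceless obstruent between vowels /a/ and /i/, so it voices to [g]. /k/ is a voiceless obstruent between vowels /i/ and /o/, so it voices to [g]. /f/ is a voiceless obstruent between vowels /o/ and /a/, so it voices to [v]. /f/ is a voiceless obstruent between vowels /a/ and /a/, so it voices to [v]. /jiasakikofaxrafad/ → jiazagigovaxravad.
Rule 5 (final devoicing): /d/ is a voiced obstruent in word-final position, so it devoices to [t]. /jiazagigovaxravad/ → jiazagigovaxravat.

jiazagigovaxravat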